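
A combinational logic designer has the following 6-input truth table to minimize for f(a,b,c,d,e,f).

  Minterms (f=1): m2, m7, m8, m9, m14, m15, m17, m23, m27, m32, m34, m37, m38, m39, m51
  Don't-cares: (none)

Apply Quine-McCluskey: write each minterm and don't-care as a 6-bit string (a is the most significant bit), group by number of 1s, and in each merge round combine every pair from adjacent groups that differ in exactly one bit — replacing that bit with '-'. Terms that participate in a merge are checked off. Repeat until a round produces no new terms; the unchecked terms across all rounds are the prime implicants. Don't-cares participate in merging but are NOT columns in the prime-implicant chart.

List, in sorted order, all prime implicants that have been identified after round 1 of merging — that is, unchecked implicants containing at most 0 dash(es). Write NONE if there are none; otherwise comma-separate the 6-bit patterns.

size-2^0 implicants → 000010(✓)  000111(✓)  001000(✓)  001001(✓)  001110(✓)  001111(✓)  010001  010111(✓)  011011  100000(✓)  100010(✓)  100101(✓)  100110(✓)  100111(✓)  110011
size-2^1 implicants → -00010  -00111  0-0111  00-111  00100-  00111-  100-10  1000-0  1001-1  10011-
Unchecked terms (primes): -00010, -00111, 0-0111, 00-111, 00100-, 00111-, 010001, 011011, 100-10, 1000-0, 1001-1, 10011-, 110011

010001, 011011, 110011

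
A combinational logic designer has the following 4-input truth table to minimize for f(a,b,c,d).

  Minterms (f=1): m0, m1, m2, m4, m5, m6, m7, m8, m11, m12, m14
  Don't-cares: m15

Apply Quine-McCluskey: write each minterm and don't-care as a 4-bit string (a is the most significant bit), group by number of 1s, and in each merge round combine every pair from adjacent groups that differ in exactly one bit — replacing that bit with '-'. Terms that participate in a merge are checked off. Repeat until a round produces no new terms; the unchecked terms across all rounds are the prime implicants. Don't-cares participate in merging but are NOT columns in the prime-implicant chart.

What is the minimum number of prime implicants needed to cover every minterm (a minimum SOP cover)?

size-2^0 implicants → 0000(✓)  0001(✓)  0010(✓)  0100(✓)  0101(✓)  0110(✓)  0111(✓)  1000(✓)  1011(✓)  1100(✓)  1110(✓)  1111(✓)
size-2^1 implicants → -000(✓)  -100(✓)  -110(✓)  -111(✓)  0-00(✓)  0-01(✓)  0-10(✓)  00-0(✓)  000-(✓)  01-0(✓)  01-1(✓)  010-(✓)  011-(✓)  1-00(✓)  1-11  11-0(✓)  111-(✓)
size-2^2 implicants → --00  -1-0  -11-  0--0  0-0-  01--
Unchecked terms (primes): --00, -1-0, -11-, 0--0, 0-0-, 01--, 1-11
Minterm coverage:
  m0 ⊆ --00,0--0,0-0-
  m1 ⊆ 0-0- [E]
  m2 ⊆ 0--0 [E]
  m4 ⊆ --00,-1-0,0--0,0-0-,01--
  m5 ⊆ 0-0-,01--
  m6 ⊆ -1-0,-11-,0--0,01--
  m7 ⊆ -11-,01--
  m8 ⊆ --00 [E]
  m11 ⊆ 1-11 [E]
  m12 ⊆ --00,-1-0
  m14 ⊆ -1-0,-11-
E = {--00, 0--0, 0-0-, 1-11}
Petrick residual → -11-
Cover = c'd' + bc + a'd' + a'c' + acd  |cover|=5

5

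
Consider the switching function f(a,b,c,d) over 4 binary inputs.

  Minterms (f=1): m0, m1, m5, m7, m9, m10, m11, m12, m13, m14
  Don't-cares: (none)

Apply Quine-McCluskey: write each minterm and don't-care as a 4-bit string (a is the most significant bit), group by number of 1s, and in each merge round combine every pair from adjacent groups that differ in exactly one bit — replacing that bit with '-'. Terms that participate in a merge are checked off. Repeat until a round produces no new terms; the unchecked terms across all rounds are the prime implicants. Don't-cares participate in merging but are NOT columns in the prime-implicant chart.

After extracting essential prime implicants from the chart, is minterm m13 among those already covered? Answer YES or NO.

NO

size-2^0 implicants → 0000(✓)  0001(✓)  0101(✓)  0111(✓)  1001(✓)  1010(✓)  1011(✓)  1100(✓)  1101(✓)  1110(✓)
size-2^1 implicants → -001(✓)  -101(✓)  0-01(✓)  000-  01-1  1-01(✓)  1-10  10-1  101-  11-0  110-
size-2^2 implicants → --01
Unchecked terms (primes): --01, 000-, 01-1, 1-10, 10-1, 101-, 11-0, 110-
Minterm coverage:
  m0 ⊆ 000- [E]
  m1 ⊆ --01,000-
  m5 ⊆ --01,01-1
  m7 ⊆ 01-1 [E]
  m9 ⊆ --01,10-1
  m10 ⊆ 1-10,101-
  m11 ⊆ 10-1,101-
  m12 ⊆ 11-0,110-
  m13 ⊆ --01,110-
  m14 ⊆ 1-10,11-0
E = {000-, 01-1}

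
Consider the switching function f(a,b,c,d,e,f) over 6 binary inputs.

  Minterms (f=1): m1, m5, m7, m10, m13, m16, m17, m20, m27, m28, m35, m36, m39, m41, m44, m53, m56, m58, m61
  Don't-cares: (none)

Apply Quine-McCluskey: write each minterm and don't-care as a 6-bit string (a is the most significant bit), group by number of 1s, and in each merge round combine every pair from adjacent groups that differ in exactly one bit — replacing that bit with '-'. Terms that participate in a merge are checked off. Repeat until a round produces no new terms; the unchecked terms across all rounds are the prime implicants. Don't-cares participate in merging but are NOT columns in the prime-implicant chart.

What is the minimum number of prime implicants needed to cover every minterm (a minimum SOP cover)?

12

[col 0] 000001*, 000101*, 000111*, 001010, 001101*, 010000*, 010001*, 010100*, 011011, 011100*, 100011*, 100100*, 100111*, 101001, 101100*, 110101*, 111000*, 111010*, 111101*
[col 1] -00111, 0-0001, 00-101, 000-01, 0001-1, 01-100, 010-00, 01000-, 10-100, 100-11, 11-101, 1110-0
Prime implicants: -00111, 0-0001, 00-101, 000-01, 0001-1, 001010, 01-100, 010-00, 01000-, 011011, 10-100, 100-11, 101001, 11-101, 1110-0
PI chart (minterm → PIs covering it):
  1 | 0-0001,000-01
  5 | 00-101,000-01,0001-1
  7 | -00111,0001-1
  10 | 001010  (sole → essential)
  13 | 00-101  (sole → essential)
  16 | 010-00,01000-
  17 | 0-0001,01000-
  20 | 01-100,010-00
  27 | 011011  (sole → essential)
  28 | 01-100  (sole → essential)
  35 | 100-11  (sole → essential)
  36 | 10-100  (sole → essential)
  39 | -00111,100-11
  41 | 101001  (sole → essential)
  44 | 10-100  (sole → essential)
  53 | 11-101  (sole → essential)
  56 | 1110-0  (sole → essential)
  58 | 1110-0  (sole → essential)
  61 | 11-101  (sole → essential)
Essential prime implicants: 00-101, 001010, 01-100, 011011, 10-100, 100-11, 101001, 11-101, 1110-0
Petrick residual → -00111, 0-0001, 010-00
Minimum SOP uses 12 PIs: b'c'def + a'c'd'e'f + a'b'de'f + a'b'cd'ef' + a'bde'f' + a'bc'e'f' + a'bcd'ef + ab'de'f' + ab'c'ef + ab'cd'e'f + abde'f + abcd'f'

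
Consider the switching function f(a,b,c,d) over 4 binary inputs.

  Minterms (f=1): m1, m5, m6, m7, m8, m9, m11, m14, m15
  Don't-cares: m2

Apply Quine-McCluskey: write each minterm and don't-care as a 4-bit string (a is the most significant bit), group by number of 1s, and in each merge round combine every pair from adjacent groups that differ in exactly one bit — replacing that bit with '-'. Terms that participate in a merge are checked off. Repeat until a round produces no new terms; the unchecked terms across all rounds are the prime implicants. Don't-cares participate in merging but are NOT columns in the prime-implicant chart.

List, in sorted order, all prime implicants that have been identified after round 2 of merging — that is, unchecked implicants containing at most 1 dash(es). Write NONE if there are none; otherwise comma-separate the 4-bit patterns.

-001, 0-01, 0-10, 01-1, 1-11, 10-1, 100-

size-2^0 implicants → 0001(✓)  0010(✓)  0101(✓)  0110(✓)  0111(✓)  1000(✓)  1001(✓)  1011(✓)  1110(✓)  1111(✓)
size-2^1 implicants → -001  -110(✓)  -111(✓)  0-01  0-10  01-1  011-(✓)  1-11  10-1  100-  111-(✓)
size-2^2 implicants → -11-
Unchecked terms (primes): -001, -11-, 0-01, 0-10, 01-1, 1-11, 10-1, 100-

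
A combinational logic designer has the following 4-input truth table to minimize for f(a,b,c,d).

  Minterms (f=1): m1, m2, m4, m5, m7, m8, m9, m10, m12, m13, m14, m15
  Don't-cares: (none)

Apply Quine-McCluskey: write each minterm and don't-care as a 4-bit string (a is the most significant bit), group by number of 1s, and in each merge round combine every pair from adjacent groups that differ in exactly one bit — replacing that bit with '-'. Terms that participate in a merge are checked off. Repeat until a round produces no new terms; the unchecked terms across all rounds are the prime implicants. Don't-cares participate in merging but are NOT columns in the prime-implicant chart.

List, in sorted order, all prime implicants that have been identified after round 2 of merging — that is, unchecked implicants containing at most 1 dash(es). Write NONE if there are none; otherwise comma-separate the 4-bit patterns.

-010

size-2^0 implicants → 0001(✓)  0010(✓)  0100(✓)  0101(✓)  0111(✓)  1000(✓)  1001(✓)  1010(✓)  1100(✓)  1101(✓)  1110(✓)  1111(✓)
size-2^1 implicants → -001(✓)  -010  -100(✓)  -101(✓)  -111(✓)  0-01(✓)  01-1(✓)  010-(✓)  1-00(✓)  1-01(✓)  1-10(✓)  10-0(✓)  100-(✓)  11-0(✓)  11-1(✓)  110-(✓)  111-(✓)
size-2^2 implicants → --01  -1-1  -10-  1--0  1-0-  11--
Unchecked terms (primes): --01, -010, -1-1, -10-, 1--0, 1-0-, 11--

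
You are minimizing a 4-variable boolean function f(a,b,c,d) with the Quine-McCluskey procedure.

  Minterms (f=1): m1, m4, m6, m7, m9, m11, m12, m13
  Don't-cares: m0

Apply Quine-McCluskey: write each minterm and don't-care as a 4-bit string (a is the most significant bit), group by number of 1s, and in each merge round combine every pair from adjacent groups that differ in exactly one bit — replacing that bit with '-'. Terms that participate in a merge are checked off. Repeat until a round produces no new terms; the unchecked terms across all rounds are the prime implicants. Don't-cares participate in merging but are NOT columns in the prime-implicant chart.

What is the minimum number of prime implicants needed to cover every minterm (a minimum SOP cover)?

5

[col 0] 0000*, 0001*, 0100*, 0110*, 0111*, 1001*, 1011*, 1100*, 1101*
[col 1] -001, -100, 0-00, 000-, 01-0, 011-, 1-01, 10-1, 110-
Prime implicants: -001, -100, 0-00, 000-, 01-0, 011-, 1-01, 10-1, 110-
PI chart (minterm → PIs covering it):
  1 | -001,000-
  4 | -100,0-00,01-0
  6 | 01-0,011-
  7 | 011-  (sole → essential)
  9 | -001,1-01,10-1
  11 | 10-1  (sole → essential)
  12 | -100,110-
  13 | 1-01,110-
Essential prime implicants: 011-, 10-1
Petrick residual → -001, -100, 1-01
Minimum SOP uses 5 PIs: b'c'd + bc'd' + a'bc + ac'd + ab'd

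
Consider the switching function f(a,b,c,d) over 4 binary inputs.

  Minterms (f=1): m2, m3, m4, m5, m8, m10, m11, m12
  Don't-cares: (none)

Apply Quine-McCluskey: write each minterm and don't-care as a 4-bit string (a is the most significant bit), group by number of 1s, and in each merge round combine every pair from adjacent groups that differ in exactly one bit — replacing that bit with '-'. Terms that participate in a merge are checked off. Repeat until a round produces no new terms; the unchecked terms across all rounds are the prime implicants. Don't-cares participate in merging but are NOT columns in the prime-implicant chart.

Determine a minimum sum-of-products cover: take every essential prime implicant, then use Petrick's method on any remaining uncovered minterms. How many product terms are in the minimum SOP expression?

3

size-2^0 implicants → 0010(✓)  0011(✓)  0100(✓)  0101(✓)  1000(✓)  1010(✓)  1011(✓)  1100(✓)
size-2^1 implicants → -010(✓)  -011(✓)  -100  001-(✓)  010-  1-00  10-0  101-(✓)
size-2^2 implicants → -01-
Unchecked terms (primes): -01-, -100, 010-, 1-00, 10-0
Minterm coverage:
  m2 ⊆ -01- [E]
  m3 ⊆ -01- [E]
  m4 ⊆ -100,010-
  m5 ⊆ 010- [E]
  m8 ⊆ 1-00,10-0
  m10 ⊆ -01-,10-0
  m11 ⊆ -01- [E]
  m12 ⊆ -100,1-00
E = {-01-, 010-}
Petrick residual → 1-00
Cover = b'c + a'bc' + ac'd'  |cover|=3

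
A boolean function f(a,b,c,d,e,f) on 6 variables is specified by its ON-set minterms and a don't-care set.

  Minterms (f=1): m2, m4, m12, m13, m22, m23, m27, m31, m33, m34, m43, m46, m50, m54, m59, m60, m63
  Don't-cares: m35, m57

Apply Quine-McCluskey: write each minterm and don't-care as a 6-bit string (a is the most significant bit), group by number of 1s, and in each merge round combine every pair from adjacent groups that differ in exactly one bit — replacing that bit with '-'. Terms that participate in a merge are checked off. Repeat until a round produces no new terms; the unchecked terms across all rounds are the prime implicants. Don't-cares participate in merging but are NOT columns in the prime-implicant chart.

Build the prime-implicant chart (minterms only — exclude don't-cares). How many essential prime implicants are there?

size-2^0 implicants → 000010(✓)  000100(✓)  001100(✓)  001101(✓)  010110(✓)  010111(✓)  011011(✓)  011111(✓)  100001(✓)  100010(✓)  100011(✓)  101011(✓)  101110  110010(✓)  110110(✓)  111001(✓)  111011(✓)  111100  111111(✓)
size-2^1 implicants → -00010  -10110  -11011(✓)  -11111(✓)  00-100  00110-  01-111  01011-  011-11(✓)  1-0010  1-1011  10-011  1000-1  10001-  110-10  111-11(✓)  1110-1
size-2^2 implicants → -11-11
Unchecked terms (primes): -00010, -10110, -11-11, 00-100, 00110-, 01-111, 01011-, 1-0010, 1-1011, 10-011, 1000-1, 10001-, 101110, 110-10, 1110-1, 111100
Minterm coverage:
  m2 ⊆ -00010 [E]
  m4 ⊆ 00-100 [E]
  m12 ⊆ 00-100,00110-
  m13 ⊆ 00110- [E]
  m22 ⊆ -10110,01011-
  m23 ⊆ 01-111,01011-
  m27 ⊆ -11-11 [E]
  m31 ⊆ -11-11,01-111
  m33 ⊆ 1000-1 [E]
  m34 ⊆ -00010,1-0010,10001-
  m43 ⊆ 1-1011,10-011
  m46 ⊆ 101110 [E]
  m50 ⊆ 1-0010,110-10
  m54 ⊆ -10110,110-10
  m59 ⊆ -11-11,1-1011,1110-1
  m60 ⊆ 111100 [E]
  m63 ⊆ -11-11 [E]
E = {-00010, -11-11, 00-100, 00110-, 1000-1, 101110, 111100}

7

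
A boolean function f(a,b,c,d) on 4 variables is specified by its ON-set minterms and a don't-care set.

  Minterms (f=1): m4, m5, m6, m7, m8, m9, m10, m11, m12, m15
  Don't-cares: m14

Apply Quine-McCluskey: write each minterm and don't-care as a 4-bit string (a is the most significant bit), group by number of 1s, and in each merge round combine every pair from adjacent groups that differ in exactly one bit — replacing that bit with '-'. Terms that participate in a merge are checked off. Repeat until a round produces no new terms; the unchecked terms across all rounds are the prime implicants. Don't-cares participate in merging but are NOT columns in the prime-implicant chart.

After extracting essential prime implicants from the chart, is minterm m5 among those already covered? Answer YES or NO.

[col 0] 0100*, 0101*, 0110*, 0111*, 1000*, 1001*, 1010*, 1011*, 1100*, 1110*, 1111*
[col 1] -100*, -110*, -111*, 01-0*, 01-1*, 010-*, 011-*, 1-00*, 1-10*, 1-11*, 10-0*, 10-1*, 100-*, 101-*, 11-0*, 111-*
[col 2] -1-0, -11-, 01--, 1--0, 1-1-, 10--
Prime implicants: -1-0, -11-, 01--, 1--0, 1-1-, 10--
PI chart (minterm → PIs covering it):
  4 | -1-0,01--
  5 | 01--  (sole → essential)
  6 | -1-0,-11-,01--
  7 | -11-,01--
  8 | 1--0,10--
  9 | 10--  (sole → essential)
  10 | 1--0,1-1-,10--
  11 | 1-1-,10--
  12 | -1-0,1--0
  15 | -11-,1-1-
Essential prime implicants: 01--, 10--

YES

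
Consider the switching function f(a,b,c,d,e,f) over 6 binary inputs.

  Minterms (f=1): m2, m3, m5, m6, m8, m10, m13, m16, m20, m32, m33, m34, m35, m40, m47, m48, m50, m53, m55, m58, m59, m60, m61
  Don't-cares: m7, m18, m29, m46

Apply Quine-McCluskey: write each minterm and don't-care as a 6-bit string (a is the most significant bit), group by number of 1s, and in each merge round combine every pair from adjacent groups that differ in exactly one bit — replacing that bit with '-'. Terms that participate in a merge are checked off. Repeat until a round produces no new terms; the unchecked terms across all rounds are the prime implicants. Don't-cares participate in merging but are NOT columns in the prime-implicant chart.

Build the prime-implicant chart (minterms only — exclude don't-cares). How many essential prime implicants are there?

7

[col 0] 000010*, 000011*, 000101*, 000110*, 000111*, 001000*, 001010*, 001101*, 010000*, 010010*, 010100*, 011101*, 100000*, 100001*, 100010*, 100011*, 101000*, 101110*, 101111*, 110000*, 110010*, 110101*, 110111*, 111010*, 111011*, 111100*, 111101*
[col 1] -00010*, -00011*, -01000, -10000*, -10010*, -11101, 0-0010*, 0-1101, 00-010, 00-101, 000-10*, 000-11*, 00001-*, 0001-1, 00011-*, 0010-0, 010-00, 0100-0*, 1-0000*, 1-0010*, 10-000, 1000-0*, 1000-1*, 10000-*, 10001-*, 10111-, 11-010, 11-101, 1100-0*, 1101-1, 11101-, 11110-
[col 2] --0010, -0001-, -100-0, 000-1-, 1-00-0, 1000--
Prime implicants: --0010, -0001-, -01000, -100-0, -11101, 0-1101, 00-010, 00-101, 000-1-, 0001-1, 0010-0, 010-00, 1-00-0, 10-000, 1000--, 10111-, 11-010, 11-101, 1101-1, 11101-, 11110-
PI chart (minterm → PIs covering it):
  2 | --0010,-0001-,00-010,000-1-
  3 | -0001-,000-1-
  5 | 00-101,0001-1
  6 | 000-1-  (sole → essential)
  8 | -01000,0010-0
  10 | 00-010,0010-0
  13 | 0-1101,00-101
  16 | -100-0,010-00
  20 | 010-00  (sole → essential)
  32 | 1-00-0,10-000,1000--
  33 | 1000--  (sole → essential)
  34 | --0010,-0001-,1-00-0,1000--
  35 | -0001-,1000--
  40 | -01000,10-000
  47 | 10111-  (sole → essential)
  48 | -100-0,1-00-0
  50 | --0010,-100-0,1-00-0,11-010
  53 | 11-101,1101-1
  55 | 1101-1  (sole → essential)
  58 | 11-010,11101-
  59 | 11101-  (sole → essential)
  60 | 11110-  (sole → essential)
  61 | -11101,11-101,11110-
Essential prime implicants: 000-1-, 010-00, 1000--, 10111-, 1101-1, 11101-, 11110-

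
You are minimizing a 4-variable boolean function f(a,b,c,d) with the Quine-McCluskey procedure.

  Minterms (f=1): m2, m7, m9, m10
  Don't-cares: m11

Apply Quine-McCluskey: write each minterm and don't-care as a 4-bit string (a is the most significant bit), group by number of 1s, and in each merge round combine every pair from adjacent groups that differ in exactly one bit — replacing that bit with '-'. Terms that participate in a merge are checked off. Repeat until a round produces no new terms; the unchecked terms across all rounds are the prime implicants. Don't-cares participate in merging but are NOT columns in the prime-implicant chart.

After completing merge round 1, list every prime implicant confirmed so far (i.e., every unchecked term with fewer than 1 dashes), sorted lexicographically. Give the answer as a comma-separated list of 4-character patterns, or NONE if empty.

Round 0: 0010✓ 0111 1001✓ 1010✓ 1011✓
Round 1: -010 10-1 101-
PIs = {-010, 0111, 10-1, 101-}

0111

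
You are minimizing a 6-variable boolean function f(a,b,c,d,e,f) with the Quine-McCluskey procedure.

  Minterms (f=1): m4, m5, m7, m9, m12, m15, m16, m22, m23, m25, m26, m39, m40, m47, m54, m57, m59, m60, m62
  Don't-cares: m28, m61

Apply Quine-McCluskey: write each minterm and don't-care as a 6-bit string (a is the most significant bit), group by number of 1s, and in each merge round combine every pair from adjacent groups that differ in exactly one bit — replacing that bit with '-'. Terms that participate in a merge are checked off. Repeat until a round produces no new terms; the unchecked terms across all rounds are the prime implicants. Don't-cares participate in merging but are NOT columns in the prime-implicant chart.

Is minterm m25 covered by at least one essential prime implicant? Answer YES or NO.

YES

[col 0] 000100*, 000101*, 000111*, 001001*, 001100*, 001111*, 010000, 010110*, 010111*, 011001*, 011010, 011100*, 100111*, 101000, 101111*, 110110*, 111001*, 111011*, 111100*, 111101*, 111110*
[col 1] -00111*, -01111*, -10110, -11001, -11100, 0-0111, 0-1001, 0-1100, 00-100, 00-111*, 0001-1, 00010-, 01011-, 10-111*, 11-110, 111-01, 1110-1, 1111-0, 11110-
[col 2] -0-111
Prime implicants: -0-111, -10110, -11001, -11100, 0-0111, 0-1001, 0-1100, 00-100, 0001-1, 00010-, 010000, 01011-, 011010, 101000, 11-110, 111-01, 1110-1, 1111-0, 11110-
PI chart (minterm → PIs covering it):
  4 | 00-100,00010-
  5 | 0001-1,00010-
  7 | -0-111,0-0111,0001-1
  9 | 0-1001  (sole → essential)
  12 | 0-1100,00-100
  15 | -0-111  (sole → essential)
  16 | 010000  (sole → essential)
  22 | -10110,01011-
  23 | 0-0111,01011-
  25 | -11001,0-1001
  26 | 011010  (sole → essential)
  39 | -0-111  (sole → essential)
  40 | 101000  (sole → essential)
  47 | -0-111  (sole → essential)
  54 | -10110,11-110
  57 | -11001,111-01,1110-1
  59 | 1110-1  (sole → essential)
  60 | -11100,1111-0,11110-
  62 | 11-110,1111-0
Essential prime implicants: -0-111, 0-1001, 010000, 011010, 101000, 1110-1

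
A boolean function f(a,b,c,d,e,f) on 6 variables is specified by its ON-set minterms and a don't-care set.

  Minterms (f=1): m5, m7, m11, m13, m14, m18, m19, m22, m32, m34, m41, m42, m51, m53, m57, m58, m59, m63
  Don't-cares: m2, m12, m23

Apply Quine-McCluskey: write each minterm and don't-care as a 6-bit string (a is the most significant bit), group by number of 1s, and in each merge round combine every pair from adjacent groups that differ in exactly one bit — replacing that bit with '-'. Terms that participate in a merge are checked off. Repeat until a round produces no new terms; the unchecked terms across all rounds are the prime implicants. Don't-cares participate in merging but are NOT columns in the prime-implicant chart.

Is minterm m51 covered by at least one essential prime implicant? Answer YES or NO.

NO

size-2^0 implicants → 000010(✓)  000101(✓)  000111(✓)  001011  001100(✓)  001101(✓)  001110(✓)  010010(✓)  010011(✓)  010110(✓)  010111(✓)  100000(✓)  100010(✓)  101001(✓)  101010(✓)  110011(✓)  110101  111001(✓)  111010(✓)  111011(✓)  111111(✓)
size-2^1 implicants → -00010  -10011  0-0010  0-0111  00-101  0001-1  0011-0  00110-  010-10(✓)  010-11(✓)  01001-(✓)  01011-(✓)  1-1001  1-1010  10-010  1000-0  11-011  111-11  1110-1  11101-
size-2^2 implicants → 010-1-
Unchecked terms (primes): -00010, -10011, 0-0010, 0-0111, 00-101, 0001-1, 001011, 0011-0, 00110-, 010-1-, 1-1001, 1-1010, 10-010, 1000-0, 11-011, 110101, 111-11, 1110-1, 11101-
Minterm coverage:
  m5 ⊆ 00-101,0001-1
  m7 ⊆ 0-0111,0001-1
  m11 ⊆ 001011 [E]
  m13 ⊆ 00-101,00110-
  m14 ⊆ 0011-0 [E]
  m18 ⊆ 0-0010,010-1-
  m19 ⊆ -10011,010-1-
  m22 ⊆ 010-1- [E]
  m32 ⊆ 1000-0 [E]
  m34 ⊆ -00010,10-010,1000-0
  m41 ⊆ 1-1001 [E]
  m42 ⊆ 1-1010,10-010
  m51 ⊆ -10011,11-011
  m53 ⊆ 110101 [E]
  m57 ⊆ 1-1001,1110-1
  m58 ⊆ 1-1010,11101-
  m59 ⊆ 11-011,111-11,1110-1,11101-
  m63 ⊆ 111-11 [E]
E = {001011, 0011-0, 010-1-, 1-1001, 1000-0, 110101, 111-11}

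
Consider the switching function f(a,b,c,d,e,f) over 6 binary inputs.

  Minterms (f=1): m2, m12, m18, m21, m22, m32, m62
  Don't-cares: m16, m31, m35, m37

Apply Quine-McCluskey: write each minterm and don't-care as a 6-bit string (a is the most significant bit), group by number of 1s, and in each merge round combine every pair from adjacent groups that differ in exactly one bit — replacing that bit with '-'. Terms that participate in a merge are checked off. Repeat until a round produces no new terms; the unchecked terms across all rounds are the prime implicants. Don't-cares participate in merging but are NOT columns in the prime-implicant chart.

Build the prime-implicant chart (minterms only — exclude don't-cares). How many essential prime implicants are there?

6

size-2^0 implicants → 000010(✓)  001100  010000(✓)  010010(✓)  010101  010110(✓)  011111  100000  100011  100101  111110
size-2^1 implicants → 0-0010  010-10  0100-0
Unchecked terms (primes): 0-0010, 001100, 010-10, 0100-0, 010101, 011111, 100000, 100011, 100101, 111110
Minterm coverage:
  m2 ⊆ 0-0010 [E]
  m12 ⊆ 001100 [E]
  m18 ⊆ 0-0010,010-10,0100-0
  m21 ⊆ 010101 [E]
  m22 ⊆ 010-10 [E]
  m32 ⊆ 100000 [E]
  m62 ⊆ 111110 [E]
E = {0-0010, 001100, 010-10, 010101, 100000, 111110}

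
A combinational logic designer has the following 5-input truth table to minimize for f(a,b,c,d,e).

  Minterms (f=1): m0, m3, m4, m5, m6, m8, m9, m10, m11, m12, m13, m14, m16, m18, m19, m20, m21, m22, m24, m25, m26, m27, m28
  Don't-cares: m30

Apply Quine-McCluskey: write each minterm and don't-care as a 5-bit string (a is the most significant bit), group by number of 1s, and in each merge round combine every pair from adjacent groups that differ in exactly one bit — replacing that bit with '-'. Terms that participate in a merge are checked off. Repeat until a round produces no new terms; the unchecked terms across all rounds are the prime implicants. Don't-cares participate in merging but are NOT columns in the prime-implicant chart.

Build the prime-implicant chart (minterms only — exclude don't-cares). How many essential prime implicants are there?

Round 0: 00000✓ 00011✓ 00100✓ 00101✓ 00110✓ 01000✓ 01001✓ 01010✓ 01011✓ 01100✓ 01101✓ 01110✓ 10000✓ 10010✓ 10011✓ 10100✓ 10101✓ 10110✓ 11000✓ 11001✓ 11010✓ 11011✓ 11100✓ 11110✓
Round 1: -0000✓ -0011✓ -0100✓ -0101✓ -0110✓ -1000✓ -1001✓ -1010✓ -1011✓ -1100✓ -1110✓ 0-000✓ 0-011✓ 0-100✓ 0-101✓ 0-110✓ 00-00✓ 001-0✓ 0010-✓ 01-00✓ 01-01✓ 01-10✓ 010-0✓ 010-1✓ 0100-✓ 0101-✓ 011-0✓ 0110-✓ 1-000✓ 1-010✓ 1-011✓ 1-100✓ 1-110✓ 10-00✓ 10-10✓ 100-0✓ 1001-✓ 101-0✓ 1010-✓ 11-00✓ 11-10✓ 110-0✓ 110-1✓ 1100-✓ 1101-✓ 111-0✓
Round 2: --000✓ --011 --100✓ --110✓ -0-00✓ -01-0✓ -010- -1-00✓ -1-10✓ -10-0✓ -10-1✓ -100-✓ -101-✓ -11-0✓ 0--00✓ 0-1-0✓ 0-10- 01--0✓ 01-0- 010--✓ 1--00✓ 1--10✓ 1-0-0✓ 1-01- 1-1-0✓ 10--0✓ 11--0✓ 110--✓
Round 3: ---00 --1-0 -1--0 -10-- 1---0
PIs = {---00, --011, --1-0, -010-, -1--0, -10--, 0-10-, 01-0-, 1---0, 1-01-}
Coverage chart:
  m0: ---00 ←essential
  m3: --011 ←essential
  m4: ---00,--1-0,-010-,0-10-
  m5: -010-,0-10-
  m6: --1-0 ←essential
  m8: ---00,-1--0,-10--,01-0-
  m9: -10--,01-0-
  m10: -1--0,-10--
  m11: --011,-10--
  m12: ---00,--1-0,-1--0,0-10-,01-0-
  m13: 0-10-,01-0-
  m14: --1-0,-1--0
  m16: ---00,1---0
  m18: 1---0,1-01-
  m19: --011,1-01-
  m20: ---00,--1-0,-010-,1---0
  m21: -010- ←essential
  m22: --1-0,1---0
  m24: ---00,-1--0,-10--,1---0
  m25: -10-- ←essential
  m26: -1--0,-10--,1---0,1-01-
  m27: --011,-10--,1-01-
  m28: ---00,--1-0,-1--0,1---0
Essential: ---00, --011, --1-0, -010-, -10--

5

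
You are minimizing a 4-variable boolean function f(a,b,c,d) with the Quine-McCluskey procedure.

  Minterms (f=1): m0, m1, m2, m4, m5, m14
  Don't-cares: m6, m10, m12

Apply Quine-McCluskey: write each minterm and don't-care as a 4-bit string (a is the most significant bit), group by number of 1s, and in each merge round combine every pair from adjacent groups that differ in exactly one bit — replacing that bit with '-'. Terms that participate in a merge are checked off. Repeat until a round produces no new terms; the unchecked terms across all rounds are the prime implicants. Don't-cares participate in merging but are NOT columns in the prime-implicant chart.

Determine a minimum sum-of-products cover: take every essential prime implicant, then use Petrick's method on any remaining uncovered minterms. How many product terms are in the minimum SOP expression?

2

size-2^0 implicants → 0000(✓)  0001(✓)  0010(✓)  0100(✓)  0101(✓)  0110(✓)  1010(✓)  1100(✓)  1110(✓)
size-2^1 implicants → -010(✓)  -100(✓)  -110(✓)  0-00(✓)  0-01(✓)  0-10(✓)  00-0(✓)  000-(✓)  01-0(✓)  010-(✓)  1-10(✓)  11-0(✓)
size-2^2 implicants → --10  -1-0  0--0  0-0-
Unchecked terms (primes): --10, -1-0, 0--0, 0-0-
Minterm coverage:
  m0 ⊆ 0--0,0-0-
  m1 ⊆ 0-0- [E]
  m2 ⊆ --10,0--0
  m4 ⊆ -1-0,0--0,0-0-
  m5 ⊆ 0-0- [E]
  m14 ⊆ --10,-1-0
E = {0-0-}
Petrick residual → --10
Cover = cd' + a'c'  |cover|=2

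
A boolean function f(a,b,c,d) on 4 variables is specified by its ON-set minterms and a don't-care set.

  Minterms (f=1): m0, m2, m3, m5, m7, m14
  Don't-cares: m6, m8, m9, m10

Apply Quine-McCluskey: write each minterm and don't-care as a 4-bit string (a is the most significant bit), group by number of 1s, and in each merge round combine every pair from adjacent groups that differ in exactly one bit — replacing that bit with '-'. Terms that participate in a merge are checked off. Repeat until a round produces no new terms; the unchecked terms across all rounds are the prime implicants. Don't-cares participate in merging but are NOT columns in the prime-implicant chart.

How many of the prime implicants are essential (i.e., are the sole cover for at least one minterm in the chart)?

Round 0: 0000✓ 0010✓ 0011✓ 0101✓ 0110✓ 0111✓ 1000✓ 1001✓ 1010✓ 1110✓
Round 1: -000✓ -010✓ -110✓ 0-10✓ 0-11✓ 00-0✓ 001-✓ 01-1 011-✓ 1-10✓ 10-0✓ 100-
Round 2: --10 -0-0 0-1-
PIs = {--10, -0-0, 0-1-, 01-1, 100-}
Coverage chart:
  m0: -0-0 ←essential
  m2: --10,-0-0,0-1-
  m3: 0-1- ←essential
  m5: 01-1 ←essential
  m7: 0-1-,01-1
  m14: --10 ←essential
Essential: --10, -0-0, 0-1-, 01-1

4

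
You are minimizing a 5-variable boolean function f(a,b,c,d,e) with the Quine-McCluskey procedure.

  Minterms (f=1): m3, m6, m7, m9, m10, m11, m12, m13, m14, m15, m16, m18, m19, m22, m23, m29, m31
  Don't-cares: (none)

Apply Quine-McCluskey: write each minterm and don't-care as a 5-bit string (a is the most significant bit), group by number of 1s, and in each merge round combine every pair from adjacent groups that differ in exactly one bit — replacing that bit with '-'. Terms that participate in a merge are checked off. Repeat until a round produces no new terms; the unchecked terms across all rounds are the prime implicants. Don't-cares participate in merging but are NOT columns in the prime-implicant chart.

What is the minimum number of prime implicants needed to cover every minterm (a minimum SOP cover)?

7

size-2^0 implicants → 00011(✓)  00110(✓)  00111(✓)  01001(✓)  01010(✓)  01011(✓)  01100(✓)  01101(✓)  01110(✓)  01111(✓)  10000(✓)  10010(✓)  10011(✓)  10110(✓)  10111(✓)  11101(✓)  11111(✓)
size-2^1 implicants → -0011(✓)  -0110(✓)  -0111(✓)  -1101(✓)  -1111(✓)  0-011(✓)  0-110(✓)  0-111(✓)  00-11(✓)  0011-(✓)  01-01(✓)  01-10(✓)  01-11(✓)  010-1(✓)  0101-(✓)  011-0(✓)  011-1(✓)  0110-(✓)  0111-(✓)  1-111(✓)  10-10(✓)  10-11(✓)  100-0  1001-(✓)  1011-(✓)  111-1(✓)
size-2^2 implicants → --111  -0-11  -011-  -11-1  0--11  0-11-  01--1  01-1-  011--  10-1-
Unchecked terms (primes): --111, -0-11, -011-, -11-1, 0--11, 0-11-, 01--1, 01-1-, 011--, 10-1-, 100-0
Minterm coverage:
  m3 ⊆ -0-11,0--11
  m6 ⊆ -011-,0-11-
  m7 ⊆ --111,-0-11,-011-,0--11,0-11-
  m9 ⊆ 01--1 [E]
  m10 ⊆ 01-1- [E]
  m11 ⊆ 0--11,01--1,01-1-
  m12 ⊆ 011-- [E]
  m13 ⊆ -11-1,01--1,011--
  m14 ⊆ 0-11-,01-1-,011--
  m15 ⊆ --111,-11-1,0--11,0-11-,01--1,01-1-,011--
  m16 ⊆ 100-0 [E]
  m18 ⊆ 10-1-,100-0
  m19 ⊆ -0-11,10-1-
  m22 ⊆ -011-,10-1-
  m23 ⊆ --111,-0-11,-011-,10-1-
  m29 ⊆ -11-1 [E]
  m31 ⊆ --111,-11-1
E = {-11-1, 01--1, 01-1-, 011--, 100-0}
Petrick residual → -0-11, -011-
Cover = b'de + b'cd + bce + a'be + a'bd + a'bc + ab'c'e'  |cover|=7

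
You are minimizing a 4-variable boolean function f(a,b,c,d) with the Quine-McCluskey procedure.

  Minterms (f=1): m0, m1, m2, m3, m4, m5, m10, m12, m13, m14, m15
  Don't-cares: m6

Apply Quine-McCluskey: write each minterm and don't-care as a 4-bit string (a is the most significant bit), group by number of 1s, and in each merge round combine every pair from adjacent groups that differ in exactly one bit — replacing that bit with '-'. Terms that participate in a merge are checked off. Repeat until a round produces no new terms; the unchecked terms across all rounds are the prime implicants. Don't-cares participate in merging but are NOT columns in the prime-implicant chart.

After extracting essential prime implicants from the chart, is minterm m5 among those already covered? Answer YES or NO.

NO

Round 0: 0000✓ 0001✓ 0010✓ 0011✓ 0100✓ 0101✓ 0110✓ 1010✓ 1100✓ 1101✓ 1110✓ 1111✓
Round 1: -010✓ -100✓ -101✓ -110✓ 0-00✓ 0-01✓ 0-10✓ 00-0✓ 00-1✓ 000-✓ 001-✓ 01-0✓ 010-✓ 1-10✓ 11-0✓ 11-1✓ 110-✓ 111-✓
Round 2: --10 -1-0 -10- 0--0 0-0- 00-- 11--
PIs = {--10, -1-0, -10-, 0--0, 0-0-, 00--, 11--}
Coverage chart:
  m0: 0--0,0-0-,00--
  m1: 0-0-,00--
  m2: --10,0--0,00--
  m3: 00-- ←essential
  m4: -1-0,-10-,0--0,0-0-
  m5: -10-,0-0-
  m10: --10 ←essential
  m12: -1-0,-10-,11--
  m13: -10-,11--
  m14: --10,-1-0,11--
  m15: 11-- ←essential
Essential: --10, 00--, 11--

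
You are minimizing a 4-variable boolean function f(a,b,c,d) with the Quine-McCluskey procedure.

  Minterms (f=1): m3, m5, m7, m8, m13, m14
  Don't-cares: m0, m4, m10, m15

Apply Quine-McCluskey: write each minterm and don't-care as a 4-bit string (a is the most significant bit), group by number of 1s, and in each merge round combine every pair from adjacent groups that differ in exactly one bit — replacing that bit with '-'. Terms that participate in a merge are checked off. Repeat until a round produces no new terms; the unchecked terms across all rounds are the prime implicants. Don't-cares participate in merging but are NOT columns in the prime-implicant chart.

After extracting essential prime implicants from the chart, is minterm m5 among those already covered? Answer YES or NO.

YES

Round 0: 0000✓ 0011✓ 0100✓ 0101✓ 0111✓ 1000✓ 1010✓ 1101✓ 1110✓ 1111✓
Round 1: -000 -101✓ -111✓ 0-00 0-11 01-1✓ 010- 1-10 10-0 11-1✓ 111-
Round 2: -1-1
PIs = {-000, -1-1, 0-00, 0-11, 010-, 1-10, 10-0, 111-}
Coverage chart:
  m3: 0-11 ←essential
  m5: -1-1,010-
  m7: -1-1,0-11
  m8: -000,10-0
  m13: -1-1 ←essential
  m14: 1-10,111-
Essential: -1-1, 0-11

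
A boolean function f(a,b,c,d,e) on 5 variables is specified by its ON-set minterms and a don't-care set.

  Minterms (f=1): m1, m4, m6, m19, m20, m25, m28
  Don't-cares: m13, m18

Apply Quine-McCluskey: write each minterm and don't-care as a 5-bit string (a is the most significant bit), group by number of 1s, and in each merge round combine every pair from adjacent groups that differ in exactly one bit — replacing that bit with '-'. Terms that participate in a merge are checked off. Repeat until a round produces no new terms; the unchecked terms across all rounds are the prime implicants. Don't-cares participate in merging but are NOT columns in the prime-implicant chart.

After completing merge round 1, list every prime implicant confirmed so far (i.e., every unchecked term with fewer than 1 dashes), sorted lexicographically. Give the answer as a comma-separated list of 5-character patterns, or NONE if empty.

[col 0] 00001, 00100*, 00110*, 01101, 10010*, 10011*, 10100*, 11001, 11100*
[col 1] -0100, 001-0, 1-100, 1001-
Prime implicants: -0100, 00001, 001-0, 01101, 1-100, 1001-, 11001

00001, 01101, 11001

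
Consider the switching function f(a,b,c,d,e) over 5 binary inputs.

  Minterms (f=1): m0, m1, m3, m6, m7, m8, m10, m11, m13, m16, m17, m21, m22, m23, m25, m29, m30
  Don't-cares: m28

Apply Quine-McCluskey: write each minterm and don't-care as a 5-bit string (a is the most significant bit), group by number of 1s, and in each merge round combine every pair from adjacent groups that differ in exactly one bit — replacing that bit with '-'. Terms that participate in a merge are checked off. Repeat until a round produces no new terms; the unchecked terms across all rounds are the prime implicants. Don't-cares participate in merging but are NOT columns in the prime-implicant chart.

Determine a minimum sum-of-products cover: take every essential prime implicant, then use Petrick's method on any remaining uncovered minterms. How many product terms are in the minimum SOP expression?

7

size-2^0 implicants → 00000(✓)  00001(✓)  00011(✓)  00110(✓)  00111(✓)  01000(✓)  01010(✓)  01011(✓)  01101(✓)  10000(✓)  10001(✓)  10101(✓)  10110(✓)  10111(✓)  11001(✓)  11100(✓)  11101(✓)  11110(✓)
size-2^1 implicants → -0000(✓)  -0001(✓)  -0110(✓)  -0111(✓)  -1101  0-000  0-011  00-11  000-1  0000-(✓)  0011-(✓)  010-0  0101-  1-001(✓)  1-101(✓)  1-110  10-01(✓)  1000-(✓)  101-1  1011-(✓)  11-01(✓)  111-0  1110-
size-2^2 implicants → -000-  -011-  1--01
Unchecked terms (primes): -000-, -011-, -1101, 0-000, 0-011, 00-11, 000-1, 010-0, 0101-, 1--01, 1-110, 101-1, 111-0, 1110-
Minterm coverage:
  m0 ⊆ -000-,0-000
  m1 ⊆ -000-,000-1
  m3 ⊆ 0-011,00-11,000-1
  m6 ⊆ -011- [E]
  m7 ⊆ -011-,00-11
  m8 ⊆ 0-000,010-0
  m10 ⊆ 010-0,0101-
  m11 ⊆ 0-011,0101-
  m13 ⊆ -1101 [E]
  m16 ⊆ -000- [E]
  m17 ⊆ -000-,1--01
  m21 ⊆ 1--01,101-1
  m22 ⊆ -011-,1-110
  m23 ⊆ -011-,101-1
  m25 ⊆ 1--01 [E]
  m29 ⊆ -1101,1--01,1110-
  m30 ⊆ 1-110,111-0
E = {-000-, -011-, -1101, 1--01}
Petrick residual → 0-011, 010-0, 1-110
Cover = b'c'd' + b'cd + bcd'e + a'c'de + a'bc'e' + ad'e + acde'  |cover|=7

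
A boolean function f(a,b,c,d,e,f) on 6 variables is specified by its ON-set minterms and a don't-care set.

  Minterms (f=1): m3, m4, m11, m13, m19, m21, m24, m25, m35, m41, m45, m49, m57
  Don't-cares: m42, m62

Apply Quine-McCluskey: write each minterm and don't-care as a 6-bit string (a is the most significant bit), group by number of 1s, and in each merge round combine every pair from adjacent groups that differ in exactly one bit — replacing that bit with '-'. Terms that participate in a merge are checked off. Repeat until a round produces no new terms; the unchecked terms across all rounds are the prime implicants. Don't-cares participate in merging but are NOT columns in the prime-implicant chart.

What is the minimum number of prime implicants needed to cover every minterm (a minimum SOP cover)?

9

size-2^0 implicants → 000011(✓)  000100  001011(✓)  001101(✓)  010011(✓)  010101  011000(✓)  011001(✓)  100011(✓)  101001(✓)  101010  101101(✓)  110001(✓)  111001(✓)  111110
size-2^1 implicants → -00011  -01101  -11001  0-0011  00-011  01100-  1-1001  101-01  11-001
Unchecked terms (primes): -00011, -01101, -11001, 0-0011, 00-011, 000100, 010101, 01100-, 1-1001, 101-01, 101010, 11-001, 111110
Minterm coverage:
  m3 ⊆ -00011,0-0011,00-011
  m4 ⊆ 000100 [E]
  m11 ⊆ 00-011 [E]
  m13 ⊆ -01101 [E]
  m19 ⊆ 0-0011 [E]
  m21 ⊆ 010101 [E]
  m24 ⊆ 01100- [E]
  m25 ⊆ -11001,01100-
  m35 ⊆ -00011 [E]
  m41 ⊆ 1-1001,101-01
  m45 ⊆ -01101,101-01
  m49 ⊆ 11-001 [E]
  m57 ⊆ -11001,1-1001,11-001
E = {-00011, -01101, 0-0011, 00-011, 000100, 010101, 01100-, 11-001}
Petrick residual → 1-1001
Cover = b'c'd'ef + b'cde'f + a'c'd'ef + a'b'd'ef + a'b'c'de'f' + a'bc'de'f + a'bcd'e' + acd'e'f + abd'e'f  |cover|=9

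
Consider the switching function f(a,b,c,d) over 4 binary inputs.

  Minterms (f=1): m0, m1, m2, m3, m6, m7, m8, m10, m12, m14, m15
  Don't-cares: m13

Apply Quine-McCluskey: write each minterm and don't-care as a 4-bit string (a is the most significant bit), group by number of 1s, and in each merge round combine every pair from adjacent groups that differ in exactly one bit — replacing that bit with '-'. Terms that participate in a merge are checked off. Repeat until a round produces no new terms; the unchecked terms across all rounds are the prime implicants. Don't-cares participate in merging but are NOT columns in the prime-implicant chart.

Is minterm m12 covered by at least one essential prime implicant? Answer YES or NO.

[col 0] 0000*, 0001*, 0010*, 0011*, 0110*, 0111*, 1000*, 1010*, 1100*, 1101*, 1110*, 1111*
[col 1] -000*, -010*, -110*, -111*, 0-10*, 0-11*, 00-0*, 00-1*, 000-*, 001-*, 011-*, 1-00*, 1-10*, 10-0*, 11-0*, 11-1*, 110-*, 111-*
[col 2] --10, -0-0, -11-, 0-1-, 00--, 1--0, 11--
Prime implicants: --10, -0-0, -11-, 0-1-, 00--, 1--0, 11--
PI chart (minterm → PIs covering it):
  0 | -0-0,00--
  1 | 00--  (sole → essential)
  2 | --10,-0-0,0-1-,00--
  3 | 0-1-,00--
  6 | --10,-11-,0-1-
  7 | -11-,0-1-
  8 | -0-0,1--0
  10 | --10,-0-0,1--0
  12 | 1--0,11--
  14 | --10,-11-,1--0,11--
  15 | -11-,11--
Essential prime implicants: 00--

NO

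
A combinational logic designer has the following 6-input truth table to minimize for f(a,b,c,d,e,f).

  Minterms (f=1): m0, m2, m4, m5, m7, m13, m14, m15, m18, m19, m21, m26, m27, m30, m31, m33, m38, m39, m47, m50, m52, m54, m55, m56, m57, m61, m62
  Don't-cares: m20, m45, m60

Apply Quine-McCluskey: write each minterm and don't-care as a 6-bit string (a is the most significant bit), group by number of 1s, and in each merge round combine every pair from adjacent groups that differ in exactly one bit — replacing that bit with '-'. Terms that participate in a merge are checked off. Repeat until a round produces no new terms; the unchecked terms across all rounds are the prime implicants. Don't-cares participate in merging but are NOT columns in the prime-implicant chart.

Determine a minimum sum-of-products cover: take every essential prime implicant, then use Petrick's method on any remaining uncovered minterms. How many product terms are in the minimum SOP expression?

size-2^0 implicants → 000000(✓)  000010(✓)  000100(✓)  000101(✓)  000111(✓)  001101(✓)  001110(✓)  001111(✓)  010010(✓)  010011(✓)  010100(✓)  010101(✓)  011010(✓)  011011(✓)  011110(✓)  011111(✓)  100001  100110(✓)  100111(✓)  101101(✓)  101111(✓)  110010(✓)  110100(✓)  110110(✓)  110111(✓)  111000(✓)  111001(✓)  111100(✓)  111101(✓)  111110(✓)
size-2^1 implicants → -00111(✓)  -01101(✓)  -01111(✓)  -10010  -10100  -11110  0-0010  0-0100(✓)  0-0101(✓)  0-1110(✓)  0-1111(✓)  00-101(✓)  00-111(✓)  000-00  0000-0  0001-1(✓)  00010-(✓)  0011-1(✓)  00111-(✓)  01-010(✓)  01-011(✓)  01001-(✓)  01010-(✓)  011-10(✓)  011-11(✓)  01101-(✓)  01111-(✓)  1-0110(✓)  1-0111(✓)  1-1101  10-111(✓)  10011-(✓)  1011-1(✓)  11-100(✓)  11-110(✓)  110-10  1101-0(✓)  11011-(✓)  111-00(✓)  111-01(✓)  11100-(✓)  1111-0(✓)  11110-(✓)
size-2^2 implicants → -0-111  -011-1  0-010-  0-111-  00-1-1  01-01-  011-1-  1-011-  11-1-0  111-0-
Unchecked terms (primes): -0-111, -011-1, -10010, -10100, -11110, 0-0010, 0-010-, 0-111-, 00-1-1, 000-00, 0000-0, 01-01-, 011-1-, 1-011-, 1-1101, 100001, 11-1-0, 110-10, 111-0-
Minterm coverage:
  m0 ⊆ 000-00,0000-0
  m2 ⊆ 0-0010,0000-0
  m4 ⊆ 0-010-,000-00
  m5 ⊆ 0-010-,00-1-1
  m7 ⊆ -0-111,00-1-1
  m13 ⊆ -011-1,00-1-1
  m14 ⊆ 0-111- [E]
  m15 ⊆ -0-111,-011-1,0-111-,00-1-1
  m18 ⊆ -10010,0-0010,01-01-
  m19 ⊆ 01-01- [E]
  m21 ⊆ 0-010- [E]
  m26 ⊆ 01-01-,011-1-
  m27 ⊆ 01-01-,011-1-
  m30 ⊆ -11110,0-111-,011-1-
  m31 ⊆ 0-111-,011-1-
  m33 ⊆ 100001 [E]
  m38 ⊆ 1-011- [E]
  m39 ⊆ -0-111,1-011-
  m47 ⊆ -0-111,-011-1
  m50 ⊆ -10010,110-10
  m52 ⊆ -10100,11-1-0
  m54 ⊆ 1-011-,11-1-0,110-10
  m55 ⊆ 1-011- [E]
  m56 ⊆ 111-0- [E]
  m57 ⊆ 111-0- [E]
  m61 ⊆ 1-1101,111-0-
  m62 ⊆ -11110,11-1-0
E = {0-010-, 0-111-, 01-01-, 1-011-, 100001, 111-0-}
Petrick residual → -0-111, -011-1, -10010, 0000-0, 11-1-0
Cover = b'def + b'cdf + bc'd'ef' + a'c'de' + a'cde + a'b'c'd'f' + a'bd'e + ac'de + ab'c'd'e'f + abdf' + abce'  |cover|=11

11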